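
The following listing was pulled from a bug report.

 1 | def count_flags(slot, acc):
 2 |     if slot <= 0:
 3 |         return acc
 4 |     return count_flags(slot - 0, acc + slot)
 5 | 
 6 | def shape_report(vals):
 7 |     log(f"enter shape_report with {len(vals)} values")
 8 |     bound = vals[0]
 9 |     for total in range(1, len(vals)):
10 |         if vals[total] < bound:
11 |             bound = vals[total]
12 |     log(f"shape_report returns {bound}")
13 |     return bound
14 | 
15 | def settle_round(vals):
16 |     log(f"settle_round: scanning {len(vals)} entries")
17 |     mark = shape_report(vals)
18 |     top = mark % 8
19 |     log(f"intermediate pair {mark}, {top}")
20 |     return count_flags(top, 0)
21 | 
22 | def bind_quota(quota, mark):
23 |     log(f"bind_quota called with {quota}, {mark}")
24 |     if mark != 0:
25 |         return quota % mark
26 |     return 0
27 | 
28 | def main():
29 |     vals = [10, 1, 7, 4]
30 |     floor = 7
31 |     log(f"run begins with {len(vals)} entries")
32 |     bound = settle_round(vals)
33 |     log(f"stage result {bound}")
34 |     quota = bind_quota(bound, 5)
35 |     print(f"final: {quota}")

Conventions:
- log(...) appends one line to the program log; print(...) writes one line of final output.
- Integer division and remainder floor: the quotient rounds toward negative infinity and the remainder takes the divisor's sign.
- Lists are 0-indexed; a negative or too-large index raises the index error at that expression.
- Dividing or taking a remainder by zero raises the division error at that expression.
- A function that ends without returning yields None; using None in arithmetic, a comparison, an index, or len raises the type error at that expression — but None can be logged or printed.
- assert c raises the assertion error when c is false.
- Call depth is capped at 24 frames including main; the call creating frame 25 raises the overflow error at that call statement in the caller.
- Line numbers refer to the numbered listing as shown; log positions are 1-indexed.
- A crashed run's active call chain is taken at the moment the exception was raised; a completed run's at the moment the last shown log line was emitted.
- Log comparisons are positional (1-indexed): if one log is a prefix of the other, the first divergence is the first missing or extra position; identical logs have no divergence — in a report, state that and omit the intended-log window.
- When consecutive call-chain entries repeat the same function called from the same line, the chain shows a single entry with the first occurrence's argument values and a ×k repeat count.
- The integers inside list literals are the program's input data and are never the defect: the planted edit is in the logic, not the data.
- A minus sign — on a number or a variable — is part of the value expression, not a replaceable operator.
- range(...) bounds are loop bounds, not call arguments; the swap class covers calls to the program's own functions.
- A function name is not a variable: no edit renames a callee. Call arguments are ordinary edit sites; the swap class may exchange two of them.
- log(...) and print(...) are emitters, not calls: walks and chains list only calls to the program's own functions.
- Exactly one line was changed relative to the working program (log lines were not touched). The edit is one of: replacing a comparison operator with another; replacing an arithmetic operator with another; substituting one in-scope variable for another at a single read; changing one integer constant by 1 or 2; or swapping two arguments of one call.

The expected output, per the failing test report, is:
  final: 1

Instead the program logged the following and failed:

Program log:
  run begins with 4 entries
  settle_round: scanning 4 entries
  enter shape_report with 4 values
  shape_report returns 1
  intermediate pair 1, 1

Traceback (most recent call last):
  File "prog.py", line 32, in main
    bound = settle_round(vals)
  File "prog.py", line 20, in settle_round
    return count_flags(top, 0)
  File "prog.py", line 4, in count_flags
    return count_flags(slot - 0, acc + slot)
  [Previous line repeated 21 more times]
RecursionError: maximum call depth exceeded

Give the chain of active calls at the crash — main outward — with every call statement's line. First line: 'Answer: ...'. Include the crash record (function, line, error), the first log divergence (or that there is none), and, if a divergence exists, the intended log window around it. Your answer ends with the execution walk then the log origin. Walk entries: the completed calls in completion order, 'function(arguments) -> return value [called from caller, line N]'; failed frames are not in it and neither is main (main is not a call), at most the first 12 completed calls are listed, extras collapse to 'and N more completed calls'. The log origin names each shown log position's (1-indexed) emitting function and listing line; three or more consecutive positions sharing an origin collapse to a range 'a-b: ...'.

Answer: main -> settle_round (called at line 32) -> count_flags (called at line 20) -> count_flags (called at line 4) ×21.
The tell: A complete run would log 'stage result 1' next, but this one stopped at 5 lines.
Crash: count_flags, line 4, RecursionError.
First divergence: position 6 — after 5 matching lines the faulty run goes silent; intended next line 'stage result 1'.
Intended log window:
  4: shape_report returns 1
  5: intermediate pair 1, 1
  6: stage result 1
  7: bind_quota called with 1, 5
Execution walk:
  shape_report([10, 1, 7, 4]) -> 1  [called from settle_round, line 17]
Log origin:
  1 — main, line 31
  2 — settle_round, line 16
  3 — shape_report, line 7
  4 — shape_report, line 12
  5 — settle_round, line 19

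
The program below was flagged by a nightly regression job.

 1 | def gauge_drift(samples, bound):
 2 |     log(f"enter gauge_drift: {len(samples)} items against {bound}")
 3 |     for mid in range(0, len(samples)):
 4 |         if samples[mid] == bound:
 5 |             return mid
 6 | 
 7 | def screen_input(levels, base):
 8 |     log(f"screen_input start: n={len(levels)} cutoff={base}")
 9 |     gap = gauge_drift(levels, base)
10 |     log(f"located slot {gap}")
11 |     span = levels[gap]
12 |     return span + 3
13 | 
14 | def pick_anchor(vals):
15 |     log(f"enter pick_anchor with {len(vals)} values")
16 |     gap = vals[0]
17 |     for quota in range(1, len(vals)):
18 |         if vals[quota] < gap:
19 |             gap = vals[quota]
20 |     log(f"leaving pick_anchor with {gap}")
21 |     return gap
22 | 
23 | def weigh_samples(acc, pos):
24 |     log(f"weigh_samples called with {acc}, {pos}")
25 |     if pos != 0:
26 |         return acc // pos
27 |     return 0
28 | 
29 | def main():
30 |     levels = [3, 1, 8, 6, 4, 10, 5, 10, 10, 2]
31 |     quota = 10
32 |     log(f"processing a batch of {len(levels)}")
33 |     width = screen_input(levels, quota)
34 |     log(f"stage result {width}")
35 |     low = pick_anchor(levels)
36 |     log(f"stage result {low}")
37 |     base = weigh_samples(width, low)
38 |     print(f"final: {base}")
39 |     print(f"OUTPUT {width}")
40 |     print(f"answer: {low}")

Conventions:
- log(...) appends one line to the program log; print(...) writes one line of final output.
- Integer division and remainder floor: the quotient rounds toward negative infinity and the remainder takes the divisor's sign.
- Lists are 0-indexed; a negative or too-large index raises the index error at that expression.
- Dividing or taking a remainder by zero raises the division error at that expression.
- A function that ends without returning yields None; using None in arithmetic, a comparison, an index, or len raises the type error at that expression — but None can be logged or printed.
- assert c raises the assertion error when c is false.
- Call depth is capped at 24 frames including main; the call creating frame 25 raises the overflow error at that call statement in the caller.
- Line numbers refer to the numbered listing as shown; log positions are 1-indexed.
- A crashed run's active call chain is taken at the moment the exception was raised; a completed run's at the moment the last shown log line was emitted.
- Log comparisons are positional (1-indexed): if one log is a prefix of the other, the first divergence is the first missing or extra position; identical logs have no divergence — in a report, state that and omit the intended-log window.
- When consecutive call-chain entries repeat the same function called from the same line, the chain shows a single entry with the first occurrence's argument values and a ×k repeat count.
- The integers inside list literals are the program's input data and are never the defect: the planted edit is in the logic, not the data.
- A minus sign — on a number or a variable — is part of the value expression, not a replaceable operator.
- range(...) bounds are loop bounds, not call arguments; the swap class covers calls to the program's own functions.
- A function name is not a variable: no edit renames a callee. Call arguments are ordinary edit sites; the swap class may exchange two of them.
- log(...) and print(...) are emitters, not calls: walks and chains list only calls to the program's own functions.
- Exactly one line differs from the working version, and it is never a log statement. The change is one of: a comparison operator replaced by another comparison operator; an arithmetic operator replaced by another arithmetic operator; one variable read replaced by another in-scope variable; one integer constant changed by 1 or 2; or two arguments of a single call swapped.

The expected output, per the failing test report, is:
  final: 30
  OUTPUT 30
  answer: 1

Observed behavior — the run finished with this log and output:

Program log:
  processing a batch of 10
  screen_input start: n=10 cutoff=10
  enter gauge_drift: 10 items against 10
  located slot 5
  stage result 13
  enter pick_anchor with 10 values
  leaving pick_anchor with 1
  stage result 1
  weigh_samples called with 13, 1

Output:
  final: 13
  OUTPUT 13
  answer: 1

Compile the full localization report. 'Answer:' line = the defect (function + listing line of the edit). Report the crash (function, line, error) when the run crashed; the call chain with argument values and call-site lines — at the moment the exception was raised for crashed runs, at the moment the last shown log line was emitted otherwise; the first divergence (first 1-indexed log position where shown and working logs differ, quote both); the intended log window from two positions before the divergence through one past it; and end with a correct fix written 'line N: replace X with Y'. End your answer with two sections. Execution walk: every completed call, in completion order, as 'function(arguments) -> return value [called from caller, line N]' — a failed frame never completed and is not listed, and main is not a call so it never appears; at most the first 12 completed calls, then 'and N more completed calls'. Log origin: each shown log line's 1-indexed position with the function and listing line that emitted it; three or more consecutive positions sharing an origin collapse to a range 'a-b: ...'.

Answer: the defect is in screen_input at line 12.
Core observation: The log first diverges at position 5: the faulty run prints 'stage result 13' where the working version prints 'stage result 30'.
Call chain: main -> weigh_samples(13, 1) (called at line 37).
First divergence: position 5 — the shown line 'stage result 13' should read 'stage result 30'.
Intended log window:
  3: enter gauge_drift: 10 items against 10
  4: located slot 5
  5: stage result 30
  6: enter pick_anchor with 10 values
Execution walk:
  gauge_drift([3, 1, 8, 6, 4, 10, 5, 10, 10, 2], 10) -> 5  [called from screen_input, line 9]
  screen_input([3, 1, 8, 6, 4, 10, 5, 10, 10, 2], 10) -> 13  [called from main, line 33]
  pick_anchor([3, 1, 8, 6, 4, 10, 5, 10, 10, 2]) -> 1  [called from main, line 35]
  weigh_samples(13, 1) -> 13  [called from main, line 37]
Log origin:
  1: emitted by main (line 32)
  2: emitted by screen_input (line 8)
  3: emitted by gauge_drift (line 2)
  4: emitted by screen_input (line 10)
  5: emitted by main (line 34)
  6: emitted by pick_anchor (line 15)
  7: emitted by pick_anchor (line 20)
  8: emitted by main (line 36)
  9: emitted by weigh_samples (line 24)
A correct fix: line 12: replace `+` with `*`.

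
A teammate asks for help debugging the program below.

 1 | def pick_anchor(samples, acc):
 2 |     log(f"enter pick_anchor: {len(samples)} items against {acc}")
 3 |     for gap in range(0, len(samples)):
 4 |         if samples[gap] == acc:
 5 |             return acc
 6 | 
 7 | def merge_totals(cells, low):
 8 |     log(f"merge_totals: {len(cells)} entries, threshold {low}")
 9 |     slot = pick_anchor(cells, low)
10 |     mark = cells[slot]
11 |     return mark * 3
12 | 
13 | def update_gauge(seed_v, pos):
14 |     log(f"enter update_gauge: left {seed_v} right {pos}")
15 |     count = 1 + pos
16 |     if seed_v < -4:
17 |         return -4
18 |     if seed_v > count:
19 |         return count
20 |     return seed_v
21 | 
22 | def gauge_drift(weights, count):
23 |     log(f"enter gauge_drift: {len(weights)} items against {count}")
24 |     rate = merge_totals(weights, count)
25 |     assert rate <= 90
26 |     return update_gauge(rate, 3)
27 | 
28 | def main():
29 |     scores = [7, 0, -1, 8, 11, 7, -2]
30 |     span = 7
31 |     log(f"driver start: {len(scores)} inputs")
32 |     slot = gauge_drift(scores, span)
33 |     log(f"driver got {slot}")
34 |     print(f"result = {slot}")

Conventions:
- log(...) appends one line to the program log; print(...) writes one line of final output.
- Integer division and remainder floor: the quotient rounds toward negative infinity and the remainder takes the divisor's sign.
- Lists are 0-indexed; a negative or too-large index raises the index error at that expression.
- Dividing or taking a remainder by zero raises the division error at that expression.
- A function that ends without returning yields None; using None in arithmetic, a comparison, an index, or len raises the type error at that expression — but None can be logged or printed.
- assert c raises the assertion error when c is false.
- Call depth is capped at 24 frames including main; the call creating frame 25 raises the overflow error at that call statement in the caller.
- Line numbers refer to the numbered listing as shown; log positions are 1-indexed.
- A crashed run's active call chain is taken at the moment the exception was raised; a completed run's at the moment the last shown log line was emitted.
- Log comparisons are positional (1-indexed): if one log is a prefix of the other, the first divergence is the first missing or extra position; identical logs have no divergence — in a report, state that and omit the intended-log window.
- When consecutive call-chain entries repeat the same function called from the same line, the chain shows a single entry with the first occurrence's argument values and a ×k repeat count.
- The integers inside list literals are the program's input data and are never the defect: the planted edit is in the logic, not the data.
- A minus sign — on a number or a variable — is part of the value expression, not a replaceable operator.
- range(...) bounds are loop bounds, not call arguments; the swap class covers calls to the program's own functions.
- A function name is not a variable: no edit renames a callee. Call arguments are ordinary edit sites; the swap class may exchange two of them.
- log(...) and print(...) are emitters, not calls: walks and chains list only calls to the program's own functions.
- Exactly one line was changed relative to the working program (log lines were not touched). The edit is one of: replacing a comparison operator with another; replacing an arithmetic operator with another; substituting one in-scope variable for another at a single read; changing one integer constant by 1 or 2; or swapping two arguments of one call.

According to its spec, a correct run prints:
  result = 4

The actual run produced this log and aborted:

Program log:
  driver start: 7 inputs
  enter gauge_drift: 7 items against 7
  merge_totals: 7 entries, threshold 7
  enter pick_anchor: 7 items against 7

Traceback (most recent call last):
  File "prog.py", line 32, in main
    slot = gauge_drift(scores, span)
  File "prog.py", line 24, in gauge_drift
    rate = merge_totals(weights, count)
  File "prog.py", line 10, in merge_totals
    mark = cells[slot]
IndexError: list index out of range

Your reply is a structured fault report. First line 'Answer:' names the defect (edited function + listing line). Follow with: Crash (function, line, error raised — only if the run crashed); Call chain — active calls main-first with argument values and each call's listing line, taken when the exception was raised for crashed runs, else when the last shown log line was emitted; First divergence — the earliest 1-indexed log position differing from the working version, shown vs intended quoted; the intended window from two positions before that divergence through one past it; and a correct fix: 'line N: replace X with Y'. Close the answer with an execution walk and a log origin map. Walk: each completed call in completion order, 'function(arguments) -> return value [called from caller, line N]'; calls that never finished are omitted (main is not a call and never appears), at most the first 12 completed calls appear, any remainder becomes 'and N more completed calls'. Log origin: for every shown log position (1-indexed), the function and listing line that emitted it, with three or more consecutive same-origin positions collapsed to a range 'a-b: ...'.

Answer: the defect is in pick_anchor at line 5.
The tell: A complete run would log 'enter update_gauge: left 21 right 3' next, but this one stopped at 4 lines.
Crash: merge_totals, line 10, IndexError.
Call chain: main -> gauge_drift([7, 0, -1, 8, 11, 7, -2], 7) (called at line 32) -> merge_totals([7, 0, -1, 8, 11, 7, -2], 7) (called at line 24).
First divergence: position 5 (shown log ended at 4 lines; the working version continues: 'enter update_gauge: left 21 right 3').
Intended log window:
  3: merge_totals: 7 entries, threshold 7
  4: enter pick_anchor: 7 items against 7
  5: enter update_gauge: left 21 right 3
  6: driver got 4
Execution walk:
  pick_anchor([7, 0, -1, 8, 11, 7, -2], 7) -> 7  [called from merge_totals, line 9]
Log line origins:
  1: emitted by main (line 31)
  2: emitted by gauge_drift (line 23)
  3: emitted by merge_totals (line 8)
  4: emitted by pick_anchor (line 2)
A correct fix: line 5: replace `acc` with `gap`.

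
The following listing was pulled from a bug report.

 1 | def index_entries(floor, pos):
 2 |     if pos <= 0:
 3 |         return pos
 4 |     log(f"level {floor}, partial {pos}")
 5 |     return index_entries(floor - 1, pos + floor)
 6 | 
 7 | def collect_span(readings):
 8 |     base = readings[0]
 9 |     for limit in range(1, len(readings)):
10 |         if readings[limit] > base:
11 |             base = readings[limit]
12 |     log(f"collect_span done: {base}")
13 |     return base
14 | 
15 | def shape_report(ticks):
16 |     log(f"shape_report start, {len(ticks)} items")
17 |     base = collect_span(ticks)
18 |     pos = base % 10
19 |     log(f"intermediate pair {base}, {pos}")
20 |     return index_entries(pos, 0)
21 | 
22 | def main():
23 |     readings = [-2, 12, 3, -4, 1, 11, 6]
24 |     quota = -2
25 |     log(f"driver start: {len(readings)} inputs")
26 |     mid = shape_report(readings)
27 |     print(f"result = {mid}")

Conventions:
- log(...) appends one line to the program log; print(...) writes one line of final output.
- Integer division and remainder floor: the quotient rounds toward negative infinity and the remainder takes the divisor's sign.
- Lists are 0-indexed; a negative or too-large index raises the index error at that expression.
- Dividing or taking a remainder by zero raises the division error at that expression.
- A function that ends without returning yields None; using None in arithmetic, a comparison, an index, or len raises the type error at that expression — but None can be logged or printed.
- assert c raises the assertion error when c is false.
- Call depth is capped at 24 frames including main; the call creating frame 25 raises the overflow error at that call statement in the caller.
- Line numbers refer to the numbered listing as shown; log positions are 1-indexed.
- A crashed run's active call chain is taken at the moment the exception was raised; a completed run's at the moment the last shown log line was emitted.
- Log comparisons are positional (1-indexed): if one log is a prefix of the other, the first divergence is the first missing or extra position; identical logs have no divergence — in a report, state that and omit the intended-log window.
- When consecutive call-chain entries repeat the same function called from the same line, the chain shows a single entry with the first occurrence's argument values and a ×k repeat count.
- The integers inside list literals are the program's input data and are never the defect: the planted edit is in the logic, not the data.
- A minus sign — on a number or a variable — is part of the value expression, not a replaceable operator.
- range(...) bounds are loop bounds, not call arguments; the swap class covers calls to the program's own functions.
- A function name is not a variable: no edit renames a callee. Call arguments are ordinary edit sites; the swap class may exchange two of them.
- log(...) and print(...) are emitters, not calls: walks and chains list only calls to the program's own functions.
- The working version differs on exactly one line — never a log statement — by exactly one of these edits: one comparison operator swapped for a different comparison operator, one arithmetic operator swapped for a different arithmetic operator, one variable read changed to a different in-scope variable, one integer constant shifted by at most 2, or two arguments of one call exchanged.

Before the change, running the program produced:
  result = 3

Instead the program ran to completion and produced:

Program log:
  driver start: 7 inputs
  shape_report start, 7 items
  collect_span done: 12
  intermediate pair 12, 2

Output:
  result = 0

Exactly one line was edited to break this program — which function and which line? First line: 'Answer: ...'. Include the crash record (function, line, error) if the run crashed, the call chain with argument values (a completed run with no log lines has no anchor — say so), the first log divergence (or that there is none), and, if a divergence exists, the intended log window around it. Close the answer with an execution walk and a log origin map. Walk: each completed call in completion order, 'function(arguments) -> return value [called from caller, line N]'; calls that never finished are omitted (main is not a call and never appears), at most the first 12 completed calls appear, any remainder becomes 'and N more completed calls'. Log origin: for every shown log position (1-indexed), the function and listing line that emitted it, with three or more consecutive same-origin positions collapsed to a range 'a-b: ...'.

Answer: the defect is in index_entries at line 2.
Core observation: The shown log is a 4-line prefix of the intended one, whose next entry is 'level 2, partial 0'.
Call chain: main -> shape_report([-2, 12, 3, -4, 1, 11, 6]) (called at line 26).
First divergence: position 5 — after 4 matching lines the faulty run goes silent; intended next line 'level 2, partial 0'.
Intended log window:
  3: collect_span done: 12
  4: intermediate pair 12, 2
  5: level 2, partial 0
  6: level 1, partial 2
Execution walk:
  collect_span([-2, 12, 3, -4, 1, 11, 6]) -> 12  [called from shape_report, line 17]
  index_entries(2, 0) -> 0  [called from shape_report, line 20]
  shape_report([-2, 12, 3, -4, 1, 11, 6]) -> 0  [called from main, line 26]
Origin of each log line:
  1: logged in main at line 25
  2: logged in shape_report at line 16
  3: logged in collect_span at line 12
  4: logged in shape_report at line 19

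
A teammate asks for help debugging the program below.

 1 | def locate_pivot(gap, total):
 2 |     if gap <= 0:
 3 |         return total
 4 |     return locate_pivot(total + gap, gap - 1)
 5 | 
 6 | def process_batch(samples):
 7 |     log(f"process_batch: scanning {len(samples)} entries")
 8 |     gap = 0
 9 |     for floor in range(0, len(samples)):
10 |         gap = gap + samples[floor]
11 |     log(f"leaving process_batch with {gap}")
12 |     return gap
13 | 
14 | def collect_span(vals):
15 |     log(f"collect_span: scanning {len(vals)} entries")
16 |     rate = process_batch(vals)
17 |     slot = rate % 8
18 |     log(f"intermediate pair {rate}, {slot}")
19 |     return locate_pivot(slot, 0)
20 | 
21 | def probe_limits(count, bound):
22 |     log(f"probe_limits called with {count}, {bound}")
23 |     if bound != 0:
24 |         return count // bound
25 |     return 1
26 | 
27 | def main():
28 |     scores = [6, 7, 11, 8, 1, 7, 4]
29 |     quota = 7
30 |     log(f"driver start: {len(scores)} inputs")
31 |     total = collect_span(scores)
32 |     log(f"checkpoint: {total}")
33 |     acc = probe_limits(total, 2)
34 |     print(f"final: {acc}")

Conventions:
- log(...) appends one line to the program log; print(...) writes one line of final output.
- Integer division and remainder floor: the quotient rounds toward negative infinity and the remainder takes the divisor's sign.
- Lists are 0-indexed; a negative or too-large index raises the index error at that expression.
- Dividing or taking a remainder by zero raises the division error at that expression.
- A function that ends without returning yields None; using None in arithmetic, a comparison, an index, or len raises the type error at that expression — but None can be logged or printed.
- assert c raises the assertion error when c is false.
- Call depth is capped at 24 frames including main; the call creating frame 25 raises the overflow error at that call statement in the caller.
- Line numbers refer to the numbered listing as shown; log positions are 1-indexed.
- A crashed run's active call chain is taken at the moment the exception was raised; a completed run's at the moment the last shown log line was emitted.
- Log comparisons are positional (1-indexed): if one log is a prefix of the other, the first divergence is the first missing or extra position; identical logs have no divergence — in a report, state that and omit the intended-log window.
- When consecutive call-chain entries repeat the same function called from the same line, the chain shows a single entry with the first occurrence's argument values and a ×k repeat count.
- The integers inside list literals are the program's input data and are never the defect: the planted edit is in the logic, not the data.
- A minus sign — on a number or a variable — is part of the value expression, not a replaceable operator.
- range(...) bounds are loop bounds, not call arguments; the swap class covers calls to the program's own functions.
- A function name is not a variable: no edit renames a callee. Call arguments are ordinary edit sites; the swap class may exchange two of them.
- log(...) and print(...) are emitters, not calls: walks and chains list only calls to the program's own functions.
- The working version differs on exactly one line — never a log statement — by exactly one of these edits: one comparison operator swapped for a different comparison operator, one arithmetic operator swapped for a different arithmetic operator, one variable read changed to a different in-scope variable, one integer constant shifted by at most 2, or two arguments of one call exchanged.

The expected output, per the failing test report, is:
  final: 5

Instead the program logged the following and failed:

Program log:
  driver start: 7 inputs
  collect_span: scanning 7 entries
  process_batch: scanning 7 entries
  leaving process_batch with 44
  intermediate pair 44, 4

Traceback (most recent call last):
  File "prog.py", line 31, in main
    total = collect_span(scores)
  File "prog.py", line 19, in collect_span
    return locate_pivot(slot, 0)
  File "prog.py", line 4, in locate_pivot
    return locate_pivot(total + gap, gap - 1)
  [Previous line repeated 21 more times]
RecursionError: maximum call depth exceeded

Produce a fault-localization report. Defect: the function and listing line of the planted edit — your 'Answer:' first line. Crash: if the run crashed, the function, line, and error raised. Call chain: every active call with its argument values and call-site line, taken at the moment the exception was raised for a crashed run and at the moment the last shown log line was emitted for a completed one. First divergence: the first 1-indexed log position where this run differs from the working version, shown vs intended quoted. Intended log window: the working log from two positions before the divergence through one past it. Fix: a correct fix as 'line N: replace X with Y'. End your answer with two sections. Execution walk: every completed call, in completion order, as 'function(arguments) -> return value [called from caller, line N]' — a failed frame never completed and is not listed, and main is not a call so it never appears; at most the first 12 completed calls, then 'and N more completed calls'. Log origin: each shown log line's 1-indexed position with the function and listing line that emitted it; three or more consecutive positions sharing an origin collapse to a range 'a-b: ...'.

Answer: the defect is in locate_pivot at line 4.
The tell: The log ends early — 5 lines, where the working version next logs 'checkpoint: 10'.
Crash: locate_pivot, line 4, RecursionError.
Call chain: main -> collect_span([6, 7, 11, 8, 1, 7, 4]) (called at line 31) -> locate_pivot(4, 0) (called at line 19) -> locate_pivot(4, 3) (called at line 4) ×21.
First divergence: position 6 — the faulty run's log ends after 5 lines; the working version continues with 'checkpoint: 10'.
Intended log window:
  4: leaving process_batch with 44
  5: intermediate pair 44, 4
  6: checkpoint: 10
  7: probe_limits called with 10, 2
Execution walk:
  process_batch([6, 7, 11, 8, 1, 7, 4]) -> 44  [called from collect_span, line 16]
Log origins:
  1: logged in main at line 30
  2: logged in collect_span at line 15
  3: logged in process_batch at line 7
  4: logged in process_batch at line 11
  5: logged in collect_span at line 18
A correct fix: line 4: replace `locate_pivot(total + gap, gap - 1)` with `locate_pivot(gap - 1, total + gap)`.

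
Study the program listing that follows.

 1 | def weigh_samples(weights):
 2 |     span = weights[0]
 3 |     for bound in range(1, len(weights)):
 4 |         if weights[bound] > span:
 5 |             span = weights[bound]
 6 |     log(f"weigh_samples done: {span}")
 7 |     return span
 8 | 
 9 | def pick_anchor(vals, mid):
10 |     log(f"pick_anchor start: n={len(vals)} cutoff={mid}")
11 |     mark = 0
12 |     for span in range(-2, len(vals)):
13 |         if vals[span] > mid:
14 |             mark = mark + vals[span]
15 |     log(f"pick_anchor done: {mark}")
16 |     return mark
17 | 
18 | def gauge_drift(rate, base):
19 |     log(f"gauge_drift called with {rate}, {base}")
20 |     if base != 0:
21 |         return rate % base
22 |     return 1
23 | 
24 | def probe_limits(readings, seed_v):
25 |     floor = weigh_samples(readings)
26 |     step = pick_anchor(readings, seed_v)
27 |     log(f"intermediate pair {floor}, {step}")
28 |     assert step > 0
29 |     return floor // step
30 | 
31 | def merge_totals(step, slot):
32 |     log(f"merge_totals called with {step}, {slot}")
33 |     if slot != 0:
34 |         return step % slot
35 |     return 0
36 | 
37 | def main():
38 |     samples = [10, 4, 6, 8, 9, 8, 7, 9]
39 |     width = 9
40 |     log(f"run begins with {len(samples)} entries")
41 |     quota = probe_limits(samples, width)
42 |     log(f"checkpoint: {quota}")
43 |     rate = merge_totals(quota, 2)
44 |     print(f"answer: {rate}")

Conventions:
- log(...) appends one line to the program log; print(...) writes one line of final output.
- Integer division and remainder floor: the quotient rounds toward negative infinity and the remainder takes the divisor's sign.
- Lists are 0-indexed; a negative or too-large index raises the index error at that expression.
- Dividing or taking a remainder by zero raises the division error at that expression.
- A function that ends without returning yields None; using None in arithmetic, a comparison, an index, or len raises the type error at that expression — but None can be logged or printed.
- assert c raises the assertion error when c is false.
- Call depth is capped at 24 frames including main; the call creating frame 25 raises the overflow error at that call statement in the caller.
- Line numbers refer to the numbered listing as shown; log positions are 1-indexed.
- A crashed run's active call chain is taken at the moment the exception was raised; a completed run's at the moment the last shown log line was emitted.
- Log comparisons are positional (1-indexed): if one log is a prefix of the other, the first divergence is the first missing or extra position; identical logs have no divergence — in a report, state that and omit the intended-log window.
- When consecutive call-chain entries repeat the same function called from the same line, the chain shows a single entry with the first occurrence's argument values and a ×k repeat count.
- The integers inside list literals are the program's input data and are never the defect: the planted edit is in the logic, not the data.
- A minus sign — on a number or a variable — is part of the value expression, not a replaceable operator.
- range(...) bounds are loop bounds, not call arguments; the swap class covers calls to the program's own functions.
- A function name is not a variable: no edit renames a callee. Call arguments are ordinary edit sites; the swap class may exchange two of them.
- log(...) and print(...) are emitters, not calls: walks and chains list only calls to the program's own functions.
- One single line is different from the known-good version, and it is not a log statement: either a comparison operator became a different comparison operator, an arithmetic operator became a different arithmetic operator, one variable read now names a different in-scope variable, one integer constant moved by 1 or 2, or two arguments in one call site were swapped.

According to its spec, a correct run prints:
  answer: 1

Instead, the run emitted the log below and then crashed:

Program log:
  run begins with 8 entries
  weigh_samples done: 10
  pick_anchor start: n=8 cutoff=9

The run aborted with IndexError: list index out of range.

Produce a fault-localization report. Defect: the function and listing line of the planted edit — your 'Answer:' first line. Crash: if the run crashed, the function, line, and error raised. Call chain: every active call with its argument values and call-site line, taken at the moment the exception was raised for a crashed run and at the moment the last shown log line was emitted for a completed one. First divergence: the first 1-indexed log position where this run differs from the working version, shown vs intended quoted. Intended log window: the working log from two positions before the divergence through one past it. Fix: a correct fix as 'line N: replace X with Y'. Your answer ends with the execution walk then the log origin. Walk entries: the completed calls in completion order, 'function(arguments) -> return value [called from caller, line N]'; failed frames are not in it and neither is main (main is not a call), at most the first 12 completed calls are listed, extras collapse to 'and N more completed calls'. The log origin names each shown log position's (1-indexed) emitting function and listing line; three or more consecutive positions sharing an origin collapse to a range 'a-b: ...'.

Answer: the defect is in pick_anchor at line 12.
Core observation: Only 3 log lines were emitted before the run died; the intended continuation was 'pick_anchor done: 10'.
Crash: pick_anchor, line 13, IndexError.
Call chain: main -> probe_limits([10, 4, 6, 8, 9, 8, 7, 9], 9) (called at line 41) -> pick_anchor([10, 4, 6, 8, 9, 8, 7, 9], 9) (called at line 26).
First divergence: position 4 (shown log ended at 3 lines; the working version continues: 'pick_anchor done: 10').
Intended log window:
  2: weigh_samples done: 10
  3: pick_anchor start: n=8 cutoff=9
  4: pick_anchor done: 10
  5: intermediate pair 10, 10
Execution walk:
  weigh_samples([10, 4, 6, 8, 9, 8, 7, 9]) -> 10  [called from probe_limits, line 25]
Log origin:
  1: logged in main at line 40
  2: logged in weigh_samples at line 6
  3: logged in pick_anchor at line 10
A correct fix: line 12: replace `-2` with `0`.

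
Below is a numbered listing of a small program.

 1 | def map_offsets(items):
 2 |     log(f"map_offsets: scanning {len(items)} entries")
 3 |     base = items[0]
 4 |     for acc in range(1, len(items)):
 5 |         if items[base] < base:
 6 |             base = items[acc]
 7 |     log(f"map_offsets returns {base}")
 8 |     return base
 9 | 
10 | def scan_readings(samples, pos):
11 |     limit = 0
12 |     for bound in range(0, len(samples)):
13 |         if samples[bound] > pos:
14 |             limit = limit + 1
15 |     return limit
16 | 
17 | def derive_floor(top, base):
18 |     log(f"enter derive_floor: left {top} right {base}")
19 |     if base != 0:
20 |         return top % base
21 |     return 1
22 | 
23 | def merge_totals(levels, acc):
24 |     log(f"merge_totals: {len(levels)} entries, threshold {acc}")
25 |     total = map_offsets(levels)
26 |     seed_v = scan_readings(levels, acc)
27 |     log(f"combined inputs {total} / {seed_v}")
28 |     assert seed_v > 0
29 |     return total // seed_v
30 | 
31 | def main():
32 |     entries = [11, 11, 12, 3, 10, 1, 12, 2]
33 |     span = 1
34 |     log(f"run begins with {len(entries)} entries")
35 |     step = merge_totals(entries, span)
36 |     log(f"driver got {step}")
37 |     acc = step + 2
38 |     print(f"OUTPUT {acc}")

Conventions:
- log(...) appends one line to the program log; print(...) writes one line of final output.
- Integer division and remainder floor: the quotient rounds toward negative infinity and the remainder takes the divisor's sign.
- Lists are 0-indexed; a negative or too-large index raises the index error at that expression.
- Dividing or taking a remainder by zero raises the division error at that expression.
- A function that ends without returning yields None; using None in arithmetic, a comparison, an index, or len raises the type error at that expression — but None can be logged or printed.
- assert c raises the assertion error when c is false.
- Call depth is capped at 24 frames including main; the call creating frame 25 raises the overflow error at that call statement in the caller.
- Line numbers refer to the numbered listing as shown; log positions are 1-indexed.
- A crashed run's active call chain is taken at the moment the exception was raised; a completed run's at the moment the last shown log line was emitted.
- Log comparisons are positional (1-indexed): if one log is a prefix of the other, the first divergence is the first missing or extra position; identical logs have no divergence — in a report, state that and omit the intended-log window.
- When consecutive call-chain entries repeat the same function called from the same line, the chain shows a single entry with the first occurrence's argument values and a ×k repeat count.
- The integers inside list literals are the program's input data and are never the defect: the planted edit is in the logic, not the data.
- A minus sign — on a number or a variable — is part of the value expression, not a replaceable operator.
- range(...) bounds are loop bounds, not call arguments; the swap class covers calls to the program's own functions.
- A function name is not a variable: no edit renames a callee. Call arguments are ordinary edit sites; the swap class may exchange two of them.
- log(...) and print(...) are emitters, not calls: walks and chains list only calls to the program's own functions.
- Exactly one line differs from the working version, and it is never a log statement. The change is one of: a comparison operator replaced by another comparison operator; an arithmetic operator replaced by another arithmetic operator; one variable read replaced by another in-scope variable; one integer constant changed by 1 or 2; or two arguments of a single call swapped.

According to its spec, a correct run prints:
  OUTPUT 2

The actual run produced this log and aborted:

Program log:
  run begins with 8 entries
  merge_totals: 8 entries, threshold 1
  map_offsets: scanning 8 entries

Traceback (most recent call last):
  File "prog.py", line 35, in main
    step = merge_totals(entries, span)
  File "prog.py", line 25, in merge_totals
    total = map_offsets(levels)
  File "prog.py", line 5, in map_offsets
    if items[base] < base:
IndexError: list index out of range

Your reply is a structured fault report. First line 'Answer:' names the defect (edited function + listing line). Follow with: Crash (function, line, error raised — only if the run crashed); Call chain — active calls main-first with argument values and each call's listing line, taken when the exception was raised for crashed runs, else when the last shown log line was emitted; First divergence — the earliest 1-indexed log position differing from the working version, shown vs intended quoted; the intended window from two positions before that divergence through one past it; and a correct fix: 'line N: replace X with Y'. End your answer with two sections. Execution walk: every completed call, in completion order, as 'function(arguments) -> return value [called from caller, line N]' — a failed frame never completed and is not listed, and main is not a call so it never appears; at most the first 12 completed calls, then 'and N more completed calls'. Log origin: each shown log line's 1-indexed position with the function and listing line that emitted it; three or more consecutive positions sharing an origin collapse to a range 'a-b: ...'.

Answer: the defect is in map_offsets at line 5.
Key observation: The log ends early — 3 lines, where the working version next logs 'map_offsets returns 1'.
Crash: map_offsets, line 5, IndexError.
Call chain: main -> merge_totals([11, 11, 12, 3, 10, 1, 12, 2], 1) (called at line 35) -> map_offsets([11, 11, 12, 3, 10, 1, 12, 2]) (called at line 25).
First divergence: position 4; the shown log stops at 3 lines while the working version next logs 'map_offsets returns 1'.
Intended log window:
  2: merge_totals: 8 entries, threshold 1
  3: map_offsets: scanning 8 entries
  4: map_offsets returns 1
  5: combined inputs 1 / 7
Execution walk:
  (no call completed)
Log line origins:
  1: emitted by main (line 34)
  2: emitted by merge_totals (line 24)
  3: emitted by map_offsets (line 2)
A correct fix: line 5: replace `items[base]` with `items[acc]`.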